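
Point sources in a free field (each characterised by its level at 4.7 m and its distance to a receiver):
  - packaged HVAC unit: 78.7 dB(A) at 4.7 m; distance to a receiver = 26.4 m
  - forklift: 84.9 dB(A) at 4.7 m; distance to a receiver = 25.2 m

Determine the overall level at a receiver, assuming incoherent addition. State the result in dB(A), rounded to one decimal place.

Apply inverse-square spreading to bring every level to the receiver, then sum 10^(L/10).
packaged HVAC unit: 78.7 − 20·log₁₀(26.4/4.7) = 78.7 − 14.99 = 63.71 dB(A).
forklift: 84.9 − 20·log₁₀(25.2/4.7) = 84.9 − 14.59 = 70.31 dB(A).
Σ 10^(L/10) = 1.310e+07 → L_total = 10·log₁₀(1.310e+07) = 71.17 dB(A).

71.2 dB(A)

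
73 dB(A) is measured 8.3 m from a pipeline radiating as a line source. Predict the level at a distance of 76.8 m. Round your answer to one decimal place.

63.3 dB(A)

For a line source, L₂ = L₁ − 10·log₁₀(r₂/r₁).
L₂ = 73 − 10·log₁₀(76.8/8.3) = 73 − 9.663 = 63.34 dB(A).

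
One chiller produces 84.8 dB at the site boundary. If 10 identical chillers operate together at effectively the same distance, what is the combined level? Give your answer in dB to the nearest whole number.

N identical incoherent sources raise the level by 10·log₁₀ N.
L_total = 84.8 + 10·log₁₀(10) = 84.8 + 10.000 = 94.80 dB.

95 dB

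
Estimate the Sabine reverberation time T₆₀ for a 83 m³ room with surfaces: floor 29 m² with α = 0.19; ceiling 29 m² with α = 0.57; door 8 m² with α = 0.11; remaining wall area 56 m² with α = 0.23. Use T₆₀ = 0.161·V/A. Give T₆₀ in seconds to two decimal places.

A = Σ Sᵢαᵢ = 29·0.19 + 29·0.57 + 8·0.11 + 56·0.23 = 35.80 m².
T₆₀ = 0.161 × 83 / 35.80 = 0.373 s.

0.37 s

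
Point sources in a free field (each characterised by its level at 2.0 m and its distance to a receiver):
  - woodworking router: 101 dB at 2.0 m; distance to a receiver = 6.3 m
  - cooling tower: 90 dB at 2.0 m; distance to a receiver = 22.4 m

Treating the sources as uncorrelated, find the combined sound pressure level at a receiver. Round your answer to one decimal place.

Propagate each source to the receiver with L = L_ref − 20·log₁₀(r/r_ref), then add intensities.
woodworking router: 101 − 20·log₁₀(6.3/2.0) = 101 − 9.97 = 91.03 dB.
cooling tower: 90 − 20·log₁₀(22.4/2.0) = 90 − 20.98 = 69.02 dB.
Σ 10^(L/10) = 1.277e+09 → L_total = 10·log₁₀(1.277e+09) = 91.06 dB.

91.1 dB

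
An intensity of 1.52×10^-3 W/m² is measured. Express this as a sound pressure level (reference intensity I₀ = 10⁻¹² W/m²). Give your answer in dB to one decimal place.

91.8 dB

I/I₀ = 1.52×10^-3/10⁻¹² = 1.52×10^9, and L = 10·log₁₀(I/I₀).
L = 10·(0.1818 + 9) = 91.82 dB.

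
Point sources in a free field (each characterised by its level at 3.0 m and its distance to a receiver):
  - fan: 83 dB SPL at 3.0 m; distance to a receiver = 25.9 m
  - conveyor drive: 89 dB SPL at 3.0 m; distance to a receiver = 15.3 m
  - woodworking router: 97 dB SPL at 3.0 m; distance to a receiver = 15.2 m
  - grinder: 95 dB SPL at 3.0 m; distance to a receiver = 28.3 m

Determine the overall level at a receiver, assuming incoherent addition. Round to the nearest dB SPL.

Apply inverse-square spreading to bring every level to the receiver, then sum 10^(L/10).
fan: 83 − 20·log₁₀(25.9/3.0) = 83 − 18.72 = 64.28 dB SPL.
conveyor drive: 89 − 20·log₁₀(15.3/3.0) = 89 − 14.15 = 74.85 dB SPL.
woodworking router: 97 − 20·log₁₀(15.2/3.0) = 97 − 14.09 = 82.91 dB SPL.
grinder: 95 − 20·log₁₀(28.3/3.0) = 95 − 19.49 = 75.51 dB SPL.
Σ 10^(L/10) = 2.640e+08 → L_total = 10·log₁₀(2.640e+08) = 84.22 dB SPL.

84 dB SPL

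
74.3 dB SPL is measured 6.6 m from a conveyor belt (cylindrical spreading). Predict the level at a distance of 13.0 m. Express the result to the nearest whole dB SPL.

71 dB SPL

Cylindrical spreading from a line source gives a 10·log₁₀(r₂/r₁) drop.
L₂ = 74.3 − 10·log₁₀(13.0/6.6) = 74.3 − 2.944 = 71.36 dB SPL.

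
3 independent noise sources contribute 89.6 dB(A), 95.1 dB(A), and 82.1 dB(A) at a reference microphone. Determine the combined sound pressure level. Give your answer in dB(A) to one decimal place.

For uncorrelated sources the intensities add, so convert each level to linear form, sum, and take 10·log₁₀ of the total.
Σ 10^(L/10) = 10^(89.6/10) + 10^(95.1/10) + 10^(82.1/10) = 4.310e+09.
L_total = 10·log₁₀(4.310e+09) = 96.34 dB(A).

96.3 dB(A)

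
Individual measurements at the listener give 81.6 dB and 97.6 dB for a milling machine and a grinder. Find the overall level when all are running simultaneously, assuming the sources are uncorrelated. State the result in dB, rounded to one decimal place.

97.7 dB

For uncorrelated sources the intensities add, so convert each level to linear form, sum, and take 10·log₁₀ of the total.
Σ 10^(L/10) = 10^(81.6/10) + 10^(97.6/10) = 5.899e+09.
L_total = 10·log₁₀(5.899e+09) = 97.71 dB.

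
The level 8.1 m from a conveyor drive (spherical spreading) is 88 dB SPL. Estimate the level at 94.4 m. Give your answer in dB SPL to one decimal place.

66.7 dB SPL

For a point source, L₂ = L₁ − 20·log₁₀(r₂/r₁).
L₂ = 88 − 20·log₁₀(94.4/8.1) = 88 − 21.330 = 66.67 dB SPL.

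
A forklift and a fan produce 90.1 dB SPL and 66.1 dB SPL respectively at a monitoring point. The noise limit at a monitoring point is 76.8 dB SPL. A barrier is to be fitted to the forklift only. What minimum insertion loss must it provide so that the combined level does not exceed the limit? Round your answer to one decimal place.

13.7 dB

The untreated sources together contribute 10^(66.1/10) = 4.074e+06, i.e. 66.10 dB SPL.
To meet 76.8 dB SPL overall, the treated forklift may contribute at most 10^(76.8/10) − 4.074e+06 = 4.379e+07, i.e. 76.41 dB SPL.
So the forklift must be reduced from 90.1 to 76.41 dB SPL: IL = 13.69 dB.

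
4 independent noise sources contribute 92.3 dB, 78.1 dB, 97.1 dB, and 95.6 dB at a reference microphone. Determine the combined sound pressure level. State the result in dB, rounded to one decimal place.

Incoherent sources combine by intensity addition: L_total = 10·log₁₀(Σ 10^(L_i/10)).
Σ 10^(L/10) = 10^(92.3/10) + 10^(78.1/10) + 10^(97.1/10) + 10^(95.6/10) = 1.052e+10.
L_total = 10·log₁₀(1.052e+10) = 100.22 dB.

100.2 dB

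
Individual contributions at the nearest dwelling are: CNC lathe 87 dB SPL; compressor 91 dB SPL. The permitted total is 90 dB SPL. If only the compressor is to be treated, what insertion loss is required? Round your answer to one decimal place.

4.0 dB

Everything except the compressor sums to 10^(87/10) = 5.012e+08 in linear terms, 87.00 dB SPL.
To meet 90 dB SPL overall, the treated compressor may contribute at most 10^(90/10) − 5.012e+08 = 4.988e+08, i.e. 86.98 dB SPL.
Required insertion loss = 91 − 86.98 = 4.02 dB.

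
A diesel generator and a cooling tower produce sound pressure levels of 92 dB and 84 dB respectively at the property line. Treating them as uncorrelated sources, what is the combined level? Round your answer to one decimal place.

92.6 dB

For uncorrelated sources the intensities add, so convert each level to linear form, sum, and take 10·log₁₀ of the total.
Σ 10^(L/10) = 10^(92/10) + 10^(84/10) = 1.836e+09.
L_total = 10·log₁₀(1.836e+09) = 92.64 dB.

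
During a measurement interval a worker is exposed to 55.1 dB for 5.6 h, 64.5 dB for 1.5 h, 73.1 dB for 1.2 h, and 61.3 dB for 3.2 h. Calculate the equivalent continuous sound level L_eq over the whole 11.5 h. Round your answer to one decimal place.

Weight each interval's intensity by its duration and average over T = 11.5 h:
Σ tᵢ·10^(Lᵢ/10) = 5.6·10^(55.1/10) + 1.5·10^(64.5/10) + 1.2·10^(73.1/10) + 3.2·10^(61.3/10) = 3.486e+07.
L_eq = 10·log₁₀(3.486e+07/11.5) = 64.82 dB.

64.8 dB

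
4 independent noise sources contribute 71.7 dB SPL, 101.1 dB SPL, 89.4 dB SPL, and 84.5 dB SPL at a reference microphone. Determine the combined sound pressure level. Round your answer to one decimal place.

Incoherent sources combine by intensity addition: L_total = 10·log₁₀(Σ 10^(L_i/10)).
Σ 10^(L/10) = 10^(71.7/10) + 10^(101.1/10) + 10^(89.4/10) + 10^(84.5/10) = 1.405e+10.
L_total = 10·log₁₀(1.405e+10) = 101.48 dB SPL.

101.5 dB SPL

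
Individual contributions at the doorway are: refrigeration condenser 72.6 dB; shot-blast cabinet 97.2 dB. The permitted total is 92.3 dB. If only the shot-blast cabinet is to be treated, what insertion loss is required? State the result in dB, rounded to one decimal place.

4.9 dB

Everything except the shot-blast cabinet sums to 10^(72.6/10) = 1.820e+07 in linear terms, 72.60 dB.
The limit corresponds to 10^(92.3/10) = 1.698e+09; subtracting the fixed part leaves 1.680e+09 for the shot-blast cabinet, i.e. 92.25 dB.
So the shot-blast cabinet must be reduced from 97.2 to 92.25 dB: IL = 4.95 dB.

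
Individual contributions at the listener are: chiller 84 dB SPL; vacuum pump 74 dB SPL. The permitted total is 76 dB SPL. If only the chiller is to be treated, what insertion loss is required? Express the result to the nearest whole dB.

12 dB

Fixed contribution from the other source: Σ 10^(L/10) = 10^(74/10) = 2.512e+07 (74.00 dB SPL).
To meet 76 dB SPL overall, the treated chiller may contribute at most 10^(76/10) − 2.512e+07 = 1.469e+07, i.e. 71.67 dB SPL.
So the chiller must be reduced from 84 to 71.67 dB SPL: IL = 12.33 dB.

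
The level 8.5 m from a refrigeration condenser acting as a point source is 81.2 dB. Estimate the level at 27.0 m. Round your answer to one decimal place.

71.2 dB

Point-source attenuation: ΔL = 20·log₁₀(r₂/r₁) = 20·log₁₀(27.0/8.5) = 10.039 dB.
L₂ = 81.2 − 20·log₁₀(27.0/8.5) = 81.2 − 10.039 = 71.16 dB.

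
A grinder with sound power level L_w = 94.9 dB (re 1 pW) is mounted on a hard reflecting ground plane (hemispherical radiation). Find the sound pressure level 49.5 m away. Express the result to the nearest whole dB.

53 dB

The power spreads over a hemisphere of area 2π·r², so L_p = L_w − 10·log₁₀(2π·r²).
2π·r² = 1.54e+04 m², 10·log₁₀ of that is 41.874 dB.
L_p = 94.9 − 41.874 = 53.03 dB.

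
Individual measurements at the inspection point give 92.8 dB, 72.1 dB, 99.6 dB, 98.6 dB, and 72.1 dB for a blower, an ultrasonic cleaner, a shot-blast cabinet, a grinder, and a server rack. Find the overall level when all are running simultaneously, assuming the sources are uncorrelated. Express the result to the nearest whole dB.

For uncorrelated sources the intensities add, so convert each level to linear form, sum, and take 10·log₁₀ of the total.
Σ 10^(L/10) = 10^(92.8/10) + 10^(72.1/10) + 10^(99.6/10) + 10^(98.6/10) + 10^(72.1/10) = 1.830e+10.
L_total = 10·log₁₀(1.830e+10) = 102.63 dB.

103 dB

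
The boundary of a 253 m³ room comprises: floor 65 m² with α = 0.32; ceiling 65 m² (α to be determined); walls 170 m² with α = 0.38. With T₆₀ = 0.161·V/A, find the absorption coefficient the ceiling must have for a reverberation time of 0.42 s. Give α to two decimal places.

0.18

A = 0.161·V/T₆₀ = 0.161·253/0.42 = 96.98 m² sabins.
Absorption from the other surfaces = 65·0.32 + 170·0.38 = 85.40 m², so the ceiling must supply 11.58 m² over 65 m².
α = 11.58/65 = 0.178.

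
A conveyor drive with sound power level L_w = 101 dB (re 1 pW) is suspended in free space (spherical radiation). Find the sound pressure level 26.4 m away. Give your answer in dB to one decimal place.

61.6 dB

The power spreads over a sphere of area 4π·r², so L_p = L_w − 10·log₁₀(4π·r²).
4π·r² = 8758 m², 10·log₁₀ of that is 39.424 dB.
L_p = 101 − 39.424 = 61.58 dB.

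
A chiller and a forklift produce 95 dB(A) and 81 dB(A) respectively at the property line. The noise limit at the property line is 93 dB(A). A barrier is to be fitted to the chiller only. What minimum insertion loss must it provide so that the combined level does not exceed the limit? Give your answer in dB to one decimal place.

2.3 dB

Everything except the chiller sums to 10^(81/10) = 1.259e+08 in linear terms, 81.00 dB(A).
To meet 93 dB(A) overall, the treated chiller may contribute at most 10^(93/10) − 1.259e+08 = 1.869e+09, i.e. 92.72 dB(A).
Required insertion loss = 95 − 92.72 = 2.28 dB.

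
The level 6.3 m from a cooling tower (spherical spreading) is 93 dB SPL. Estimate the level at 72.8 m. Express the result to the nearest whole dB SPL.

Point-source attenuation: ΔL = 20·log₁₀(r₂/r₁) = 20·log₁₀(72.8/6.3) = 21.256 dB.
L₂ = 93 − 20·log₁₀(72.8/6.3) = 93 − 21.256 = 71.74 dB SPL.

72 dB SPL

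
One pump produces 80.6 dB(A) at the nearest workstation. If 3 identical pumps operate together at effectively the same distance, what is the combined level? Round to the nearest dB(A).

85 dB(A)

N identical incoherent sources raise the level by 10·log₁₀ N.
L_total = 80.6 + 10·log₁₀(3) = 80.6 + 4.771 = 85.37 dB(A).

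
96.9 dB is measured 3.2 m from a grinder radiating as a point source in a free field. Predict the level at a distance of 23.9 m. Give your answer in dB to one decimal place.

Spherical spreading from a point source gives a 20·log₁₀(r₂/r₁) drop.
L₂ = 96.9 − 20·log₁₀(23.9/3.2) = 96.9 − 17.465 = 79.44 dB.

79.4 dB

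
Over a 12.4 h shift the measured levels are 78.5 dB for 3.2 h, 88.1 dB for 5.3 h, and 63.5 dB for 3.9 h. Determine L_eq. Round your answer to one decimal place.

The energy average is taken in the linear domain: L_eq = 10·log₁₀[(Σ tᵢ·10^(Lᵢ/10))/T], T = 12.4 h.
Σ tᵢ·10^(Lᵢ/10) = 3.2·10^(78.5/10) + 5.3·10^(88.1/10) + 3.9·10^(63.5/10) = 3.657e+09.
L_eq = 10·log₁₀(3.657e+09/12.4) = 84.70 dB.

84.7 dB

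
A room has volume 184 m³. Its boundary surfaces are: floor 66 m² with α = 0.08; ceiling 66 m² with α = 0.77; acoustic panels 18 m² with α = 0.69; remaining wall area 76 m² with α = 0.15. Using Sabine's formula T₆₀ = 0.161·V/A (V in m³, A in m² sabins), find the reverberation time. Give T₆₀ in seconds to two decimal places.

Summing Sᵢαᵢ: 66·0.08 + 66·0.77 + 18·0.69 + 76·0.15 = 79.92 m².
T₆₀ = 0.161·V/A = 0.161·184/79.92 = 0.371 s.

0.37 s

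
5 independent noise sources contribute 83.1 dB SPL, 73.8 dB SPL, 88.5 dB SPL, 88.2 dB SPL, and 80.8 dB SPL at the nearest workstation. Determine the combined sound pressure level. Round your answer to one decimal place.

92.3 dB SPL

Incoherent sources combine by intensity addition: L_total = 10·log₁₀(Σ 10^(L_i/10)).
Σ 10^(L/10) = 10^(83.1/10) + 10^(73.8/10) + 10^(88.5/10) + 10^(88.2/10) + 10^(80.8/10) = 1.717e+09.
L_total = 10·log₁₀(1.717e+09) = 92.35 dB SPL.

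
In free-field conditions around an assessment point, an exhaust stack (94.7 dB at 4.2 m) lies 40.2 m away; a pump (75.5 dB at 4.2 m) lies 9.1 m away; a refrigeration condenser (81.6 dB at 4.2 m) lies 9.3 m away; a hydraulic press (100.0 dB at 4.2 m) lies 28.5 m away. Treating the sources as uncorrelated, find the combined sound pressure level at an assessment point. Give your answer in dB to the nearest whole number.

Propagate each source to the receiver with L = L_ref − 20·log₁₀(r/r_ref), then add intensities.
exhaust stack: 94.7 − 20·log₁₀(40.2/4.2) = 94.7 − 19.62 = 75.08 dB.
pump: 75.5 − 20·log₁₀(9.1/4.2) = 75.5 − 6.72 = 68.78 dB.
refrigeration condenser: 81.6 − 20·log₁₀(9.3/4.2) = 81.6 − 6.90 = 74.70 dB.
hydraulic press: 100.0 − 20·log₁₀(28.5/4.2) = 100.0 − 16.63 = 83.37 dB.
Σ 10^(L/10) = 2.864e+08 → L_total = 10·log₁₀(2.864e+08) = 84.57 dB.

85 dB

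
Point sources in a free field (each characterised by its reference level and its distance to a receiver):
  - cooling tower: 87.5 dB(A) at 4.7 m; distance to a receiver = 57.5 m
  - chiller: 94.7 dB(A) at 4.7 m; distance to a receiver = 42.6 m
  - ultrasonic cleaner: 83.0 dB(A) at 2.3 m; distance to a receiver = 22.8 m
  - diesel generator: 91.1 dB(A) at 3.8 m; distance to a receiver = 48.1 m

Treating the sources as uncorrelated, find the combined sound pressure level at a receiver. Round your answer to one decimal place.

Propagate each source to the receiver with L = L_ref − 20·log₁₀(r/r_ref), then add intensities.
cooling tower: 87.5 − 20·log₁₀(57.5/4.7) = 87.5 − 21.75 = 65.75 dB(A).
chiller: 94.7 − 20·log₁₀(42.6/4.7) = 94.7 − 19.15 = 75.55 dB(A).
ultrasonic cleaner: 83.0 − 20·log₁₀(22.8/2.3) = 83.0 − 19.92 = 63.08 dB(A).
diesel generator: 91.1 − 20·log₁₀(48.1/3.8) = 91.1 − 22.05 = 69.05 dB(A).
Σ 10^(L/10) = 4.975e+07 → L_total = 10·log₁₀(4.975e+07) = 76.97 dB(A).

77.0 dB(A)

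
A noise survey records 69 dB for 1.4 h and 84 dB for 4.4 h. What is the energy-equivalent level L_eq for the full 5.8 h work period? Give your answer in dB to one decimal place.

Weight each interval's intensity by its duration and average over T = 5.8 h:
Σ tᵢ·10^(Lᵢ/10) = 1.4·10^(69/10) + 4.4·10^(84/10) = 1.116e+09.
L_eq = 10·log₁₀(1.116e+09/5.8) = 82.84 dB.

82.8 dB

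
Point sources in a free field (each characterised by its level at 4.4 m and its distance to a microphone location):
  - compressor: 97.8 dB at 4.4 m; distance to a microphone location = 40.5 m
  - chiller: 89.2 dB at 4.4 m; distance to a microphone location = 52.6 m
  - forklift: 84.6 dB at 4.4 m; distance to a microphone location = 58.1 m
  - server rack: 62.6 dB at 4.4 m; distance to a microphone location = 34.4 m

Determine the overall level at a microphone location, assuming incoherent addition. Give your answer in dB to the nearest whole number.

Propagate each source to the receiver with L = L_ref − 20·log₁₀(r/r_ref), then add intensities.
compressor: 97.8 − 20·log₁₀(40.5/4.4) = 97.8 − 19.28 = 78.52 dB.
chiller: 89.2 − 20·log₁₀(52.6/4.4) = 89.2 − 21.55 = 67.65 dB.
forklift: 84.6 − 20·log₁₀(58.1/4.4) = 84.6 − 22.41 = 62.19 dB.
server rack: 62.6 − 20·log₁₀(34.4/4.4) = 62.6 − 17.86 = 44.74 dB.
Σ 10^(L/10) = 7.862e+07 → L_total = 10·log₁₀(7.862e+07) = 78.96 dB.

79 dB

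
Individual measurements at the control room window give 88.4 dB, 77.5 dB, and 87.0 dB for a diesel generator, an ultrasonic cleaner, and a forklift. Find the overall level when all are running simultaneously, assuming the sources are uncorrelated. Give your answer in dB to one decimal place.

For uncorrelated sources the intensities add, so convert each level to linear form, sum, and take 10·log₁₀ of the total.
Σ 10^(L/10) = 10^(88.4/10) + 10^(77.5/10) + 10^(87.0/10) = 1.249e+09.
L_total = 10·log₁₀(1.249e+09) = 90.97 dB.

91.0 dB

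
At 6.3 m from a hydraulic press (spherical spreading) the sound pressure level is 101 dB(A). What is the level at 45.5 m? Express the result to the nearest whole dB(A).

84 dB(A)

For a point source, L₂ = L₁ − 20·log₁₀(r₂/r₁).
L₂ = 101 − 20·log₁₀(45.5/6.3) = 101 − 17.173 = 83.83 dB(A).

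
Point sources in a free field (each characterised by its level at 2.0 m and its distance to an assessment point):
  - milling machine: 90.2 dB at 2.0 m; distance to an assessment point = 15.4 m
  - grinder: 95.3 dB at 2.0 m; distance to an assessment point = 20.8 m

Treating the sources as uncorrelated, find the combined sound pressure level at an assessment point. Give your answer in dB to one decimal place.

76.9 dB

Propagate each source to the receiver with L = L_ref − 20·log₁₀(r/r_ref), then add intensities.
milling machine: 90.2 − 20·log₁₀(15.4/2.0) = 90.2 − 17.73 = 72.47 dB.
grinder: 95.3 − 20·log₁₀(20.8/2.0) = 95.3 − 20.34 = 74.96 dB.
Σ 10^(L/10) = 4.899e+07 → L_total = 10·log₁₀(4.899e+07) = 76.90 dB.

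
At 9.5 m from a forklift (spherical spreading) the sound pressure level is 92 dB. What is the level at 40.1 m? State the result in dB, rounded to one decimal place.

Point-source attenuation: ΔL = 20·log₁₀(r₂/r₁) = 20·log₁₀(40.1/9.5) = 12.508 dB.
L₂ = 92 − 20·log₁₀(40.1/9.5) = 92 − 12.508 = 79.49 dB.

79.5 dB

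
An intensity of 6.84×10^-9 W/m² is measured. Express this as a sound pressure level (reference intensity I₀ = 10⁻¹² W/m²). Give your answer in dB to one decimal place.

Dividing by I₀ shifts the exponent by 12: I/I₀ = 6.84×10^3.
L = 10·(0.8351 + 3) = 38.35 dB.

38.4 dB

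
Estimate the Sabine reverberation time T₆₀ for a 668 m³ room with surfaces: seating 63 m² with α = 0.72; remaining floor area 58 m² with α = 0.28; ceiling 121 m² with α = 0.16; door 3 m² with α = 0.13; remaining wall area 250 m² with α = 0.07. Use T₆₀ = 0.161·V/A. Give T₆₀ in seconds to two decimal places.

1.09 s

Summing Sᵢαᵢ: 63·0.72 + 58·0.28 + 121·0.16 + 3·0.13 + 250·0.07 = 98.85 m².
T₆₀ = 0.161·V/A = 0.161·668/98.85 = 1.088 s.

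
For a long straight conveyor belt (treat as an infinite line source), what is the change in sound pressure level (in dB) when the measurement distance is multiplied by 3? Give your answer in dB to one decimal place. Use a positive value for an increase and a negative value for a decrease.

-4.8 dB

With cylindrical spreading the level changes by −10·log₁₀(r₂/r₁).
ΔL = −10·log₁₀(3) = -4.77 dB.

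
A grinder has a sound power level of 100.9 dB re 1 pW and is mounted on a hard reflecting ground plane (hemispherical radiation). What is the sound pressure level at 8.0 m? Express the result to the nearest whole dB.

75 dB

Free-field hemispherical radiation: L_p = L_w − 10·log₁₀(2π·r²), r = 8.0 m.
2π·r² = 402.1 m², 10·log₁₀ of that is 26.044 dB.
L_p = 100.9 − 26.044 = 74.86 dB.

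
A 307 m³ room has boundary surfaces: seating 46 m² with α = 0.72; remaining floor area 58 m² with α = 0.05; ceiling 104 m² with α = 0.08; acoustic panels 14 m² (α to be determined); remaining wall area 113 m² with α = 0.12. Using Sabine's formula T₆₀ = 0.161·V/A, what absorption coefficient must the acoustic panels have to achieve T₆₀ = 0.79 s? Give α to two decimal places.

0.33

From T₆₀ = 0.161·V/A, the target T₆₀ = 0.79 s needs A = 0.161·307/0.79 = 62.57 m².
Absorption from the other surfaces = 46·0.72 + 58·0.05 + 104·0.08 + 113·0.12 = 57.90 m², so the acoustic panels must supply 4.67 m² over 14 m².
α = 4.67/14 = 0.333.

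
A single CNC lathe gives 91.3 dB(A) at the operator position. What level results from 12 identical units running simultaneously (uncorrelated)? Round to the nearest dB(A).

102 dB(A)

N identical incoherent sources raise the level by 10·log₁₀ N.
L_total = 91.3 + 10·log₁₀(12) = 91.3 + 10.792 = 102.09 dB(A).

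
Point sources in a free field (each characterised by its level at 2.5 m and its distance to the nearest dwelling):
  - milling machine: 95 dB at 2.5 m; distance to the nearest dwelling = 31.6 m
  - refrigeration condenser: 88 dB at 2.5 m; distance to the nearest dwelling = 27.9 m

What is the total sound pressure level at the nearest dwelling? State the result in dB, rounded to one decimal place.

First find each source's level at the receiver (point-source: −20·log₁₀(r/r_ref)), then combine on an intensity basis.
milling machine: 95 − 20·log₁₀(31.6/2.5) = 95 − 22.03 = 72.97 dB.
refrigeration condenser: 88 − 20·log₁₀(27.9/2.5) = 88 − 20.95 = 67.05 dB.
Σ 10^(L/10) = 2.486e+07 → L_total = 10·log₁₀(2.486e+07) = 73.95 dB.

74.0 dB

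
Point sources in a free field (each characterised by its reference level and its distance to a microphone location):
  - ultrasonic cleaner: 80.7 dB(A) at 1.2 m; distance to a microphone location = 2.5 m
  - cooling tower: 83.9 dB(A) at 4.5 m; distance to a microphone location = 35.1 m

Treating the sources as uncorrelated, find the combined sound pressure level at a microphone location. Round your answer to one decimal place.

74.9 dB(A)

First find each source's level at the receiver (point-source: −20·log₁₀(r/r_ref)), then combine on an intensity basis.
ultrasonic cleaner: 80.7 − 20·log₁₀(2.5/1.2) = 80.7 − 6.38 = 74.32 dB(A).
cooling tower: 83.9 − 20·log₁₀(35.1/4.5) = 83.9 − 17.84 = 66.06 dB(A).
Σ 10^(L/10) = 3.110e+07 → L_total = 10·log₁₀(3.110e+07) = 74.93 dB(A).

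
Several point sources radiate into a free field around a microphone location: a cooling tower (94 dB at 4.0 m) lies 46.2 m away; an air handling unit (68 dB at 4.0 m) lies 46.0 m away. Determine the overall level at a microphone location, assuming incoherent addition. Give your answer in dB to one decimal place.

72.8 dB

First find each source's level at the receiver (point-source: −20·log₁₀(r/r_ref)), then combine on an intensity basis.
cooling tower: 94 − 20·log₁₀(46.2/4.0) = 94 − 21.25 = 72.75 dB.
air handling unit: 68 − 20·log₁₀(46.0/4.0) = 68 − 21.21 = 46.79 dB.
Σ 10^(L/10) = 1.888e+07 → L_total = 10·log₁₀(1.888e+07) = 72.76 dB.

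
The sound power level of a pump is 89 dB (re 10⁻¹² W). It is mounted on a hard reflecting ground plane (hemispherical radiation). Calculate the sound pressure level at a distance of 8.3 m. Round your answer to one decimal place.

62.6 dB

L_p = L_w − 10·log₁₀(2π·r²) with r = 8.3 m.
2π·r² = 432.8 m², 10·log₁₀ of that is 26.363 dB.
L_p = 89 − 26.363 = 62.64 dB.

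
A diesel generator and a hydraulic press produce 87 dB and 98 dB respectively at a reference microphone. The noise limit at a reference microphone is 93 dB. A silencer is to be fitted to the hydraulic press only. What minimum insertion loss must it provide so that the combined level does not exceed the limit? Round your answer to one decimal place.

6.3 dB

Everything except the hydraulic press sums to 10^(87/10) = 5.012e+08 in linear terms, 87.00 dB.
To meet 93 dB overall, the treated hydraulic press may contribute at most 10^(93/10) − 5.012e+08 = 1.494e+09, i.e. 91.74 dB.
So the hydraulic press must be reduced from 98 to 91.74 dB: IL = 6.26 dB.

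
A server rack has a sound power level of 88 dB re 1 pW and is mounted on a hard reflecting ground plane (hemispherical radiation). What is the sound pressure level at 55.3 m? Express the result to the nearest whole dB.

45 dB

The power spreads over a hemisphere of area 2π·r², so L_p = L_w − 10·log₁₀(2π·r²).
2π·r² = 1.921e+04 m², 10·log₁₀ of that is 42.836 dB.
L_p = 88 − 42.836 = 45.16 dB.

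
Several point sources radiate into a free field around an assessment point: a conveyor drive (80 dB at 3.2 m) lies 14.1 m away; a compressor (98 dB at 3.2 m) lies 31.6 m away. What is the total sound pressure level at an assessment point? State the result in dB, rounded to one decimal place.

78.4 dB

Apply inverse-square spreading to bring every level to the receiver, then sum 10^(L/10).
conveyor drive: 80 − 20·log₁₀(14.1/3.2) = 80 − 12.88 = 67.12 dB.
compressor: 98 − 20·log₁₀(31.6/3.2) = 98 − 19.89 = 78.11 dB.
Σ 10^(L/10) = 6.985e+07 → L_total = 10·log₁₀(6.985e+07) = 78.44 dB.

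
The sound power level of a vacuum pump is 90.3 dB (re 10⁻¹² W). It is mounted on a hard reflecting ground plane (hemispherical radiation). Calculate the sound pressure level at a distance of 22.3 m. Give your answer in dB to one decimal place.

55.4 dB

The power spreads over a hemisphere of area 2π·r², so L_p = L_w − 10·log₁₀(2π·r²).
2π·r² = 3125 m², 10·log₁₀ of that is 34.948 dB.
L_p = 90.3 − 34.948 = 55.35 dB.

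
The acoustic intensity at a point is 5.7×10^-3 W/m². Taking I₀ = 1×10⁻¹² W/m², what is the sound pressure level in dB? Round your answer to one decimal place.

97.6 dB

I/I₀ = 5.7×10^-3/10⁻¹² = 5.7×10^9, and L = 10·log₁₀(I/I₀).
L = 10·(0.7559 + 9) = 97.56 dB.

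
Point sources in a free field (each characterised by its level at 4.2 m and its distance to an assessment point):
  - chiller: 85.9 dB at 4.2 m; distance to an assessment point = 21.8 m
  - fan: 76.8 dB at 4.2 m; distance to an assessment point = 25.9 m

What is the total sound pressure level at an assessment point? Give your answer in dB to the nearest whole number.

Apply inverse-square spreading to bring every level to the receiver, then sum 10^(L/10).
chiller: 85.9 − 20·log₁₀(21.8/4.2) = 85.9 − 14.30 = 71.60 dB.
fan: 76.8 − 20·log₁₀(25.9/4.2) = 76.8 − 15.80 = 61.00 dB.
Σ 10^(L/10) = 1.570e+07 → L_total = 10·log₁₀(1.570e+07) = 71.96 dB.

72 dB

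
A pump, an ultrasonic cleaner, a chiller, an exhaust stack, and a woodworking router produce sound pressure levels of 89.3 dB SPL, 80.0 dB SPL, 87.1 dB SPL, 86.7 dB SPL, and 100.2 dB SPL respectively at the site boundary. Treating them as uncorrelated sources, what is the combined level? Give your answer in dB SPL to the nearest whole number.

For uncorrelated sources the intensities add, so convert each level to linear form, sum, and take 10·log₁₀ of the total.
Σ 10^(L/10) = 10^(89.3/10) + 10^(80.0/10) + 10^(87.1/10) + 10^(86.7/10) + 10^(100.2/10) = 1.240e+10.
L_total = 10·log₁₀(1.240e+10) = 100.94 dB SPL.

101 dB SPL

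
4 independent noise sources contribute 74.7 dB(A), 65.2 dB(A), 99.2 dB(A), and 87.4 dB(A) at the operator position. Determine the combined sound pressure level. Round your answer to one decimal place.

For uncorrelated sources the intensities add, so convert each level to linear form, sum, and take 10·log₁₀ of the total.
Σ 10^(L/10) = 10^(74.7/10) + 10^(65.2/10) + 10^(99.2/10) + 10^(87.4/10) = 8.900e+09.
L_total = 10·log₁₀(8.900e+09) = 99.49 dB(A).

99.5 dB(A)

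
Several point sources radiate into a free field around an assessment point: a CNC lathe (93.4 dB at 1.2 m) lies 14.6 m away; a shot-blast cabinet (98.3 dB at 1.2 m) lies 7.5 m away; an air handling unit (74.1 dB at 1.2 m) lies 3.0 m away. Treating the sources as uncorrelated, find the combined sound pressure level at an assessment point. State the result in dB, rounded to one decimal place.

82.8 dB

Apply inverse-square spreading to bring every level to the receiver, then sum 10^(L/10).
CNC lathe: 93.4 − 20·log₁₀(14.6/1.2) = 93.4 − 21.70 = 71.70 dB.
shot-blast cabinet: 98.3 − 20·log₁₀(7.5/1.2) = 98.3 − 15.92 = 82.38 dB.
air handling unit: 74.1 − 20·log₁₀(3.0/1.2) = 74.1 − 7.96 = 66.14 dB.
Σ 10^(L/10) = 1.920e+08 → L_total = 10·log₁₀(1.920e+08) = 82.83 dB.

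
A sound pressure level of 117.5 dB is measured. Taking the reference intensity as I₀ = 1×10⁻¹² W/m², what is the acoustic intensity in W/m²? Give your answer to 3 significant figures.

I = I₀·10^(L/10) = 10⁻¹² × 10^(117.5/10) = 10^(-0.250).

0.562 W/m²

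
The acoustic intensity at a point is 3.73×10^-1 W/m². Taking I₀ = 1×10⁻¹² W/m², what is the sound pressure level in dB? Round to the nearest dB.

Dividing by I₀ shifts the exponent by 12: I/I₀ = 3.73×10^11.
L = 10·(0.5717 + 11) = 115.72 dB.

116 dB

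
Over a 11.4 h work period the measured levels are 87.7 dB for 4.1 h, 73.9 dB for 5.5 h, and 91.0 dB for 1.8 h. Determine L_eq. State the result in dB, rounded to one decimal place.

86.3 dB

The energy average is taken in the linear domain: L_eq = 10·log₁₀[(Σ tᵢ·10^(Lᵢ/10))/T], T = 11.4 h.
Σ tᵢ·10^(Lᵢ/10) = 4.1·10^(87.7/10) + 5.5·10^(73.9/10) + 1.8·10^(91.0/10) = 4.815e+09.
L_eq = 10·log₁₀(4.815e+09/11.4) = 86.26 dB.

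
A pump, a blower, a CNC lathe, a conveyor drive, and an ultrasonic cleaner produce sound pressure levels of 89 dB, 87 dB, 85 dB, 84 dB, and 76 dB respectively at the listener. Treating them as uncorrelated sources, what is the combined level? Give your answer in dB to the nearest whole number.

For uncorrelated sources the intensities add, so convert each level to linear form, sum, and take 10·log₁₀ of the total.
Σ 10^(L/10) = 10^(89/10) + 10^(87/10) + 10^(85/10) + 10^(84/10) + 10^(76/10) = 1.903e+09.
L_total = 10·log₁₀(1.903e+09) = 92.79 dB.

93 dB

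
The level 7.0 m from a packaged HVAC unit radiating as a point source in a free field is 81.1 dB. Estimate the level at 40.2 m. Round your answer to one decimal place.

65.9 dB

Point-source attenuation: ΔL = 20·log₁₀(r₂/r₁) = 20·log₁₀(40.2/7.0) = 15.183 dB.
L₂ = 81.1 − 20·log₁₀(40.2/7.0) = 81.1 − 15.183 = 65.92 dB.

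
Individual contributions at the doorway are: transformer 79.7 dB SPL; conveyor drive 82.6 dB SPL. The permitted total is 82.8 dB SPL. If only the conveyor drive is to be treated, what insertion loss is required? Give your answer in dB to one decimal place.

The untreated sources together contribute 10^(79.7/10) = 9.333e+07, i.e. 79.70 dB SPL.
The limit corresponds to 10^(82.8/10) = 1.905e+08; subtracting the fixed part leaves 9.722e+07 for the conveyor drive, i.e. 79.88 dB SPL.
So the conveyor drive must be reduced from 82.6 to 79.88 dB SPL: IL = 2.72 dB.

2.7 dB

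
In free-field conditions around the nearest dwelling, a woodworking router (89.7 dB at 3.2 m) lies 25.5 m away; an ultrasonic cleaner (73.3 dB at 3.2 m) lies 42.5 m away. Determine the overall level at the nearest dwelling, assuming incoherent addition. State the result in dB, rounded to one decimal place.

First find each source's level at the receiver (point-source: −20·log₁₀(r/r_ref)), then combine on an intensity basis.
woodworking router: 89.7 − 20·log₁₀(25.5/3.2) = 89.7 − 18.03 = 71.67 dB.
ultrasonic cleaner: 73.3 − 20·log₁₀(42.5/3.2) = 73.3 − 22.46 = 50.84 dB.
Σ 10^(L/10) = 1.482e+07 → L_total = 10·log₁₀(1.482e+07) = 71.71 dB.

71.7 dB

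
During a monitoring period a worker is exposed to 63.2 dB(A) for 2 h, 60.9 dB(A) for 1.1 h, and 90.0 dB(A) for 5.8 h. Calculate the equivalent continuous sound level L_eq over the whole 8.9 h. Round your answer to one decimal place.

The energy average is taken in the linear domain: L_eq = 10·log₁₀[(Σ tᵢ·10^(Lᵢ/10))/T], T = 8.9 h.
Σ tᵢ·10^(Lᵢ/10) = 2·10^(63.2/10) + 1.1·10^(60.9/10) + 5.8·10^(90.0/10) = 5.806e+09.
L_eq = 10·log₁₀(5.806e+09/8.9) = 88.14 dB(A).

88.1 dB(A)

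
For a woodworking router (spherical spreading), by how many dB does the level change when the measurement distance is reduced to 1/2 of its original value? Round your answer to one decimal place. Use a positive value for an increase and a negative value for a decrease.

+6.0 dB

With spherical spreading the level changes by −20·log₁₀(r₂/r₁).
ΔL = −20·log₁₀(0.5) = +6.02 dB.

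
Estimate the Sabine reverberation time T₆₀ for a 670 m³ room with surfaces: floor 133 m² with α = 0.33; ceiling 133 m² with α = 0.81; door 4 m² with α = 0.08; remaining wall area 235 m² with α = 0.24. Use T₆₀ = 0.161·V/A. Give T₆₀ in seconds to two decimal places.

Summing Sᵢαᵢ: 133·0.33 + 133·0.81 + 4·0.08 + 235·0.24 = 208.34 m².
T₆₀ = 0.161 × 670 / 208.34 = 0.518 s.

0.52 s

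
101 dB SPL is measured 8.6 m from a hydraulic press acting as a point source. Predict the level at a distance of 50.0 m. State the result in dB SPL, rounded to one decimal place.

Spherical spreading from a point source gives a 20·log₁₀(r₂/r₁) drop.
L₂ = 101 − 20·log₁₀(50.0/8.6) = 101 − 15.289 = 85.71 dB SPL.

85.7 dB SPL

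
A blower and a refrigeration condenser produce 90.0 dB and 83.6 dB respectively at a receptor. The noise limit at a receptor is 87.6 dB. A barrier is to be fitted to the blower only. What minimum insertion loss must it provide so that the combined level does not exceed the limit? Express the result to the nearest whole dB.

Fixed contribution from the other source: Σ 10^(L/10) = 10^(83.6/10) = 2.291e+08 (83.60 dB).
The limit corresponds to 10^(87.6/10) = 5.754e+08; subtracting the fixed part leaves 3.464e+08 for the blower, i.e. 85.40 dB.
Required insertion loss = 90.0 − 85.40 = 4.60 dB.

5 dB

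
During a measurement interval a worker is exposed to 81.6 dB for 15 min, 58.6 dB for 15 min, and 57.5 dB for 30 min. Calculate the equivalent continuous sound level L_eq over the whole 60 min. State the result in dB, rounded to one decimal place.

Weight each interval's intensity by its duration and average over T = 60 min:
Σ tᵢ·10^(Lᵢ/10) = 15·10^(81.6/10) + 15·10^(58.6/10) + 30·10^(57.5/10) = 2.196e+09.
L_eq = 10·log₁₀(2.196e+09/60) = 75.63 dB.

75.6 dB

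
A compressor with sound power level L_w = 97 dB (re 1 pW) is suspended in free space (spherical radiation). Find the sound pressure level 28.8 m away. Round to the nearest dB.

57 dB

L_p = L_w − 10·log₁₀(4π·r²) with r = 28.8 m.
4π·r² = 1.042e+04 m², 10·log₁₀ of that is 40.180 dB.
L_p = 97 − 40.180 = 56.82 dB.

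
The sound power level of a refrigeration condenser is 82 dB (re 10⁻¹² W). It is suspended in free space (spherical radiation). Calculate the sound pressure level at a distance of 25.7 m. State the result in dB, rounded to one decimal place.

42.8 dB

Free-field spherical radiation: L_p = L_w − 10·log₁₀(4π·r²), r = 25.7 m.
4π·r² = 8300 m², 10·log₁₀ of that is 39.191 dB.
L_p = 82 − 39.191 = 42.81 dB.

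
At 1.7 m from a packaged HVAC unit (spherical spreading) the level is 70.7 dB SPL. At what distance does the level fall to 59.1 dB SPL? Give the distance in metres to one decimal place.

6.5 m

The 11.6 dB drop corresponds to a distance ratio of 10^(11.6/20) for a point source.
r₂ = 1.7·10^((70.7−59.1)/20) = 1.7·10^(11.6/20) = 6.46 m.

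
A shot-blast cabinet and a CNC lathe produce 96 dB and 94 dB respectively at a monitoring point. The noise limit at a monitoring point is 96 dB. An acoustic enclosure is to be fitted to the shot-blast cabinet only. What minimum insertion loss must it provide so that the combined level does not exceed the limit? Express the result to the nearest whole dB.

Fixed contribution from the other source: Σ 10^(L/10) = 10^(94/10) = 2.512e+09 (94.00 dB).
To meet 96 dB overall, the treated shot-blast cabinet may contribute at most 10^(96/10) − 2.512e+09 = 1.469e+09, i.e. 91.67 dB.
Required insertion loss = 96 − 91.67 = 4.33 dB.

4 dB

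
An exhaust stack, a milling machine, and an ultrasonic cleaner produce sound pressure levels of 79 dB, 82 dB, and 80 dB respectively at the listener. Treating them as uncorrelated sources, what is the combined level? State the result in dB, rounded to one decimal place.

Incoherent sources combine by intensity addition: L_total = 10·log₁₀(Σ 10^(L_i/10)).
Σ 10^(L/10) = 10^(79/10) + 10^(82/10) + 10^(80/10) = 3.379e+08.
L_total = 10·log₁₀(3.379e+08) = 85.29 dB.

85.3 dB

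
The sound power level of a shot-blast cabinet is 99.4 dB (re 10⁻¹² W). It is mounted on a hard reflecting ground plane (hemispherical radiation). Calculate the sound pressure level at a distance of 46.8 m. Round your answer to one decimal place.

58.0 dB

L_p = L_w − 10·log₁₀(2π·r²) with r = 46.8 m.
2π·r² = 1.376e+04 m², 10·log₁₀ of that is 41.387 dB.
L_p = 99.4 − 41.387 = 58.01 dB.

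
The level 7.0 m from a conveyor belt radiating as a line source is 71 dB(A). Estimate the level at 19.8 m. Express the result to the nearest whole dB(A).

For a line source, L₂ = L₁ − 10·log₁₀(r₂/r₁).
L₂ = 71 − 10·log₁₀(19.8/7.0) = 71 − 4.516 = 66.48 dB(A).

66 dB(A)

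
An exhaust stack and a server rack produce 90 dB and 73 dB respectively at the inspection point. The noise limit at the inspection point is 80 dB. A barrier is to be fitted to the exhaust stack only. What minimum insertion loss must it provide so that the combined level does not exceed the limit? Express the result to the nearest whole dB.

The untreated sources together contribute 10^(73/10) = 1.995e+07, i.e. 73.00 dB.
The limit corresponds to 10^(80/10) = 1.000e+08; subtracting the fixed part leaves 8.005e+07 for the exhaust stack, i.e. 79.03 dB.
Required insertion loss = 90 − 79.03 = 10.97 dB.

11 dB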